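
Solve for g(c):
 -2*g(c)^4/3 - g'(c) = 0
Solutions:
 g(c) = (-1 - sqrt(3)*I)*(1/(C1 + 2*c))^(1/3)/2
 g(c) = (-1 + sqrt(3)*I)*(1/(C1 + 2*c))^(1/3)/2
 g(c) = (1/(C1 + 2*c))^(1/3)


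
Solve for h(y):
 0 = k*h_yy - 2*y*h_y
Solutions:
 h(y) = C1 + C2*erf(y*sqrt(-1/k))/sqrt(-1/k)


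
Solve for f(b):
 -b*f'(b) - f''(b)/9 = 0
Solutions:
 f(b) = C1 + C2*erf(3*sqrt(2)*b/2)


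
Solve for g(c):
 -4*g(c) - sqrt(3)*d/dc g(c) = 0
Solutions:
 g(c) = C1*exp(-4*sqrt(3)*c/3)


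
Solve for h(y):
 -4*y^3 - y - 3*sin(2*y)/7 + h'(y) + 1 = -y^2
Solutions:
 h(y) = C1 + y^4 - y^3/3 + y^2/2 - y - 3*cos(2*y)/14


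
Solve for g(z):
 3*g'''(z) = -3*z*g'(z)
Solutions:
 g(z) = C1 + Integral(C2*airyai(-z) + C3*airybi(-z), z)


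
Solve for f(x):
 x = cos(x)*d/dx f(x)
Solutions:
 f(x) = C1 + Integral(x/cos(x), x)


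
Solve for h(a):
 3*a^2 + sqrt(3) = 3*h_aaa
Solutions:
 h(a) = C1 + C2*a + C3*a^2 + a^5/60 + sqrt(3)*a^3/18


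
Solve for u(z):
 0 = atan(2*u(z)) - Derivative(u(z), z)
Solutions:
 Integral(1/atan(2*_y), (_y, u(z))) = C1 + z


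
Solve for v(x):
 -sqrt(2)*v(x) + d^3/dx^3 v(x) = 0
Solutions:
 v(x) = C3*exp(2^(1/6)*x) + (C1*sin(2^(1/6)*sqrt(3)*x/2) + C2*cos(2^(1/6)*sqrt(3)*x/2))*exp(-2^(1/6)*x/2)


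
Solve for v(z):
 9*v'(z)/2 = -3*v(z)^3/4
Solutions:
 v(z) = -sqrt(3)*sqrt(-1/(C1 - z))
 v(z) = sqrt(3)*sqrt(-1/(C1 - z))


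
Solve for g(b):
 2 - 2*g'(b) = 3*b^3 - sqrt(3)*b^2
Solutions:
 g(b) = C1 - 3*b^4/8 + sqrt(3)*b^3/6 + b


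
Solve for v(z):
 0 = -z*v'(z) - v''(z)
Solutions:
 v(z) = C1 + C2*erf(sqrt(2)*z/2)


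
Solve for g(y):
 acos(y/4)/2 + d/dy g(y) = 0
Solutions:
 g(y) = C1 - y*acos(y/4)/2 + sqrt(16 - y^2)/2


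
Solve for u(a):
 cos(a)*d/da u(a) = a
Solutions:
 u(a) = C1 + Integral(a/cos(a), a)


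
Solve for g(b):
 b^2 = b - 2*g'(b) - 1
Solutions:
 g(b) = C1 - b^3/6 + b^2/4 - b/2


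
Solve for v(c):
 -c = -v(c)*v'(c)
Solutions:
 v(c) = -sqrt(C1 + c^2)
 v(c) = sqrt(C1 + c^2)


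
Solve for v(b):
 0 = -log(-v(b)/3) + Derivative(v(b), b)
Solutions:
 -Integral(1/(log(-_y) - log(3)), (_y, v(b))) = C1 - b


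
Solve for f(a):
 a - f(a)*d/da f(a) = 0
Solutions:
 f(a) = -sqrt(C1 + a^2)
 f(a) = sqrt(C1 + a^2)


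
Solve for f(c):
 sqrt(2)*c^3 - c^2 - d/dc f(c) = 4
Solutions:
 f(c) = C1 + sqrt(2)*c^4/4 - c^3/3 - 4*c


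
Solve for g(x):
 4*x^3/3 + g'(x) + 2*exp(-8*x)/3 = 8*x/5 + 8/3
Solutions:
 g(x) = C1 - x^4/3 + 4*x^2/5 + 8*x/3 + exp(-8*x)/12


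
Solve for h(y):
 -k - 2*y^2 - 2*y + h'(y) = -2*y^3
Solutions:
 h(y) = C1 + k*y - y^4/2 + 2*y^3/3 + y^2


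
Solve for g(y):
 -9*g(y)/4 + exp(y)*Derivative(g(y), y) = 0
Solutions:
 g(y) = C1*exp(-9*exp(-y)/4)


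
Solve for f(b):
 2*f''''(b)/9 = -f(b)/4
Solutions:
 f(b) = (C1*sin(2^(3/4)*sqrt(3)*b/4) + C2*cos(2^(3/4)*sqrt(3)*b/4))*exp(-2^(3/4)*sqrt(3)*b/4) + (C3*sin(2^(3/4)*sqrt(3)*b/4) + C4*cos(2^(3/4)*sqrt(3)*b/4))*exp(2^(3/4)*sqrt(3)*b/4)


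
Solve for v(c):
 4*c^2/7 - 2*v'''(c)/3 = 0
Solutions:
 v(c) = C1 + C2*c + C3*c^2 + c^5/70


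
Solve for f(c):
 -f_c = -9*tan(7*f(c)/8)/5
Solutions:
 f(c) = -8*asin(C1*exp(63*c/40))/7 + 8*pi/7
 f(c) = 8*asin(C1*exp(63*c/40))/7


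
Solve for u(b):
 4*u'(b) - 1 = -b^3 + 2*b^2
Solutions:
 u(b) = C1 - b^4/16 + b^3/6 + b/4


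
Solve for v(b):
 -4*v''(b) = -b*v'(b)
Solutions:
 v(b) = C1 + C2*erfi(sqrt(2)*b/4)


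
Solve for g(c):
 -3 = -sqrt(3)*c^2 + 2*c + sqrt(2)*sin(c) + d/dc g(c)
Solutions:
 g(c) = C1 + sqrt(3)*c^3/3 - c^2 - 3*c + sqrt(2)*cos(c)


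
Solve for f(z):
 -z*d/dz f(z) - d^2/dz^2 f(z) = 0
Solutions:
 f(z) = C1 + C2*erf(sqrt(2)*z/2)


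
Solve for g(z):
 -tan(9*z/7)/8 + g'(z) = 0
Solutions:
 g(z) = C1 - 7*log(cos(9*z/7))/72


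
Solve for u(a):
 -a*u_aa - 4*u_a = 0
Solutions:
 u(a) = C1 + C2/a^3


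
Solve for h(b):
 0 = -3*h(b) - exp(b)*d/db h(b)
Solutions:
 h(b) = C1*exp(3*exp(-b))


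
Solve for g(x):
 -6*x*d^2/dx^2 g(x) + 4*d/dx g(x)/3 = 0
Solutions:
 g(x) = C1 + C2*x^(11/9)


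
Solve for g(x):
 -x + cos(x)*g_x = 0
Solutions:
 g(x) = C1 + Integral(x/cos(x), x)


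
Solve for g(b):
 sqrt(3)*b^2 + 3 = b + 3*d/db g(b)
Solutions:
 g(b) = C1 + sqrt(3)*b^3/9 - b^2/6 + b


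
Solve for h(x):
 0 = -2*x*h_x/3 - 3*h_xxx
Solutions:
 h(x) = C1 + Integral(C2*airyai(-6^(1/3)*x/3) + C3*airybi(-6^(1/3)*x/3), x)


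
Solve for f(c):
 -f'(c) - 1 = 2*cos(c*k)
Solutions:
 f(c) = C1 - c - 2*sin(c*k)/k


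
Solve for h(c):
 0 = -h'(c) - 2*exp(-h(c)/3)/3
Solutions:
 h(c) = 3*log(C1 - 2*c/9)


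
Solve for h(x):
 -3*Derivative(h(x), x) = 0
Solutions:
 h(x) = C1


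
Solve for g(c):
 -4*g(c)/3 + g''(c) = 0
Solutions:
 g(c) = C1*exp(-2*sqrt(3)*c/3) + C2*exp(2*sqrt(3)*c/3)


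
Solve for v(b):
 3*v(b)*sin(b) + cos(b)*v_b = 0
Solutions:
 v(b) = C1*cos(b)^3


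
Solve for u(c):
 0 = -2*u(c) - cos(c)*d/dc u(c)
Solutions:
 u(c) = C1*(sin(c) - 1)/(sin(c) + 1)


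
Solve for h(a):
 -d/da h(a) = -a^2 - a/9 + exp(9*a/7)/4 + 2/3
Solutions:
 h(a) = C1 + a^3/3 + a^2/18 - 2*a/3 - 7*exp(9*a/7)/36


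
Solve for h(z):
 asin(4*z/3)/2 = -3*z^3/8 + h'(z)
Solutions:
 h(z) = C1 + 3*z^4/32 + z*asin(4*z/3)/2 + sqrt(9 - 16*z^2)/8


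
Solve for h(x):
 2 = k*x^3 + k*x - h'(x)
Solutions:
 h(x) = C1 + k*x^4/4 + k*x^2/2 - 2*x


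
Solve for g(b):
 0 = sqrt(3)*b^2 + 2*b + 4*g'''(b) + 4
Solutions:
 g(b) = C1 + C2*b + C3*b^2 - sqrt(3)*b^5/240 - b^4/48 - b^3/6


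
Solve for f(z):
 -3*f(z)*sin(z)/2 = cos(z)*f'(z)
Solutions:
 f(z) = C1*cos(z)^(3/2)


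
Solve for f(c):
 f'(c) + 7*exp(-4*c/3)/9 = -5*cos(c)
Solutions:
 f(c) = C1 - 5*sin(c) + 7*exp(-4*c/3)/12


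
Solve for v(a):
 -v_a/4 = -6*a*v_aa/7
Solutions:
 v(a) = C1 + C2*a^(31/24)


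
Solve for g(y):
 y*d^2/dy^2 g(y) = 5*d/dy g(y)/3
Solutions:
 g(y) = C1 + C2*y^(8/3)


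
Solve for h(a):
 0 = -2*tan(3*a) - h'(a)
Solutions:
 h(a) = C1 + 2*log(cos(3*a))/3


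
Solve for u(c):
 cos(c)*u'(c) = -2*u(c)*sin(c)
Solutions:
 u(c) = C1*cos(c)^2


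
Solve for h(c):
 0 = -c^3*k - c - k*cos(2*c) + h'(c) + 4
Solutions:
 h(c) = C1 + c^4*k/4 + c^2/2 - 4*c + k*sin(2*c)/2


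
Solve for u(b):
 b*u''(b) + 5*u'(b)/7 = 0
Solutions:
 u(b) = C1 + C2*b^(2/7)


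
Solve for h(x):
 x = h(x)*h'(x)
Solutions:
 h(x) = -sqrt(C1 + x^2)
 h(x) = sqrt(C1 + x^2)


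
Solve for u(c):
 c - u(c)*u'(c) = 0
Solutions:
 u(c) = -sqrt(C1 + c^2)
 u(c) = sqrt(C1 + c^2)


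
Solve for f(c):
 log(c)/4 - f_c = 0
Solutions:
 f(c) = C1 + c*log(c)/4 - c/4


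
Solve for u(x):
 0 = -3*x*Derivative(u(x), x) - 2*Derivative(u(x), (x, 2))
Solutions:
 u(x) = C1 + C2*erf(sqrt(3)*x/2)


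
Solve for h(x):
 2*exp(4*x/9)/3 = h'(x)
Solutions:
 h(x) = C1 + 3*exp(4*x/9)/2


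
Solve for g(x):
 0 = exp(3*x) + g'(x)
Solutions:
 g(x) = C1 - exp(3*x)/3


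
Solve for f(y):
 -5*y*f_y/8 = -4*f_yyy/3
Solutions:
 f(y) = C1 + Integral(C2*airyai(30^(1/3)*y/4) + C3*airybi(30^(1/3)*y/4), y)


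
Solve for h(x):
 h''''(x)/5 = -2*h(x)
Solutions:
 h(x) = (C1*sin(2^(3/4)*5^(1/4)*x/2) + C2*cos(2^(3/4)*5^(1/4)*x/2))*exp(-2^(3/4)*5^(1/4)*x/2) + (C3*sin(2^(3/4)*5^(1/4)*x/2) + C4*cos(2^(3/4)*5^(1/4)*x/2))*exp(2^(3/4)*5^(1/4)*x/2)


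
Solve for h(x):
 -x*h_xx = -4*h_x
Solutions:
 h(x) = C1 + C2*x^5


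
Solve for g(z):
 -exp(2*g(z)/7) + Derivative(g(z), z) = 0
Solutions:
 g(z) = 7*log(-sqrt(-1/(C1 + z))) - 7*log(2) + 7*log(14)/2
 g(z) = 7*log(-1/(C1 + z))/2 - 7*log(2) + 7*log(14)/2


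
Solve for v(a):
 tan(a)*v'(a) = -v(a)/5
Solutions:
 v(a) = C1/sin(a)^(1/5)


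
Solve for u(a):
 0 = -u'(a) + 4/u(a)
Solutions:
 u(a) = -sqrt(C1 + 8*a)
 u(a) = sqrt(C1 + 8*a)


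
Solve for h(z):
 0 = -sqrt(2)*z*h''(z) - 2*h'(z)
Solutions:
 h(z) = C1 + C2*z^(1 - sqrt(2))


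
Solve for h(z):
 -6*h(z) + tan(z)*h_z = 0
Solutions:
 h(z) = C1*sin(z)^6


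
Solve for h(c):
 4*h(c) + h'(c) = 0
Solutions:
 h(c) = C1*exp(-4*c)


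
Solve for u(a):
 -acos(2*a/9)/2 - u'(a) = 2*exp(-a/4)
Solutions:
 u(a) = C1 - a*acos(2*a/9)/2 + sqrt(81 - 4*a^2)/4 + 8*exp(-a/4)


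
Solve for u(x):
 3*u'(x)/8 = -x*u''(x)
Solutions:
 u(x) = C1 + C2*x^(5/8)


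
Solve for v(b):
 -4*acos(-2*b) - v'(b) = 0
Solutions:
 v(b) = C1 - 4*b*acos(-2*b) - 2*sqrt(1 - 4*b^2)


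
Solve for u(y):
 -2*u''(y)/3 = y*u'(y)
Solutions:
 u(y) = C1 + C2*erf(sqrt(3)*y/2)


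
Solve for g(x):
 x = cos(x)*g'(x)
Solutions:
 g(x) = C1 + Integral(x/cos(x), x)


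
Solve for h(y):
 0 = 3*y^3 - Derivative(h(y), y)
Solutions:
 h(y) = C1 + 3*y^4/4


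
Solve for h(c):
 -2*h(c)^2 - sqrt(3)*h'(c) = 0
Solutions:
 h(c) = 3/(C1 + 2*sqrt(3)*c)


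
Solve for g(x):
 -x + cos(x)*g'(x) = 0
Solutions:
 g(x) = C1 + Integral(x/cos(x), x)


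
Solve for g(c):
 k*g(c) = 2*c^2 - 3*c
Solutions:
 g(c) = c*(2*c - 3)/k


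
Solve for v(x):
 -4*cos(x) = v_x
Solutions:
 v(x) = C1 - 4*sin(x)


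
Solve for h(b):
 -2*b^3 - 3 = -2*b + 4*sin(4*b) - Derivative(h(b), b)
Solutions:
 h(b) = C1 + b^4/2 - b^2 + 3*b - cos(4*b)


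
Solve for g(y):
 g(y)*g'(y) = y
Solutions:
 g(y) = -sqrt(C1 + y^2)
 g(y) = sqrt(C1 + y^2)


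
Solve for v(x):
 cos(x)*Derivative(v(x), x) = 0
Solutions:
 v(x) = C1


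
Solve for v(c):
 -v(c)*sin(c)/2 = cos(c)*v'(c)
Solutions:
 v(c) = C1*sqrt(cos(c))


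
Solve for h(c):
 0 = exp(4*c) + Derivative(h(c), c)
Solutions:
 h(c) = C1 - exp(4*c)/4


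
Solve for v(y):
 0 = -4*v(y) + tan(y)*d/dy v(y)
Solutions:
 v(y) = C1*sin(y)^4


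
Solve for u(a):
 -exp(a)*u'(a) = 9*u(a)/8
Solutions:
 u(a) = C1*exp(9*exp(-a)/8)


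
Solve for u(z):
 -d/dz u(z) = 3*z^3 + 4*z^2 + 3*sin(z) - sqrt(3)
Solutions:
 u(z) = C1 - 3*z^4/4 - 4*z^3/3 + sqrt(3)*z + 3*cos(z)


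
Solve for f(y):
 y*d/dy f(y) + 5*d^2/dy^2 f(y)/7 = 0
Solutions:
 f(y) = C1 + C2*erf(sqrt(70)*y/10)


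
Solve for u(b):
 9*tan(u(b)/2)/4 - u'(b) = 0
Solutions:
 u(b) = -2*asin(C1*exp(9*b/8)) + 2*pi
 u(b) = 2*asin(C1*exp(9*b/8))


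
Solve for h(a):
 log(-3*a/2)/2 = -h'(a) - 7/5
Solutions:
 h(a) = C1 - a*log(-a)/2 + a*(-log(3) - 9/10 + log(6)/2)


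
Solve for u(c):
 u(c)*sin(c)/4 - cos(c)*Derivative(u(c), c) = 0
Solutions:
 u(c) = C1/cos(c)^(1/4)


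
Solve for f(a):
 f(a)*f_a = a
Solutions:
 f(a) = -sqrt(C1 + a^2)
 f(a) = sqrt(C1 + a^2)


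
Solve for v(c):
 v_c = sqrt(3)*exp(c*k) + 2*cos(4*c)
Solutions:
 v(c) = C1 + sin(4*c)/2 + sqrt(3)*exp(c*k)/k


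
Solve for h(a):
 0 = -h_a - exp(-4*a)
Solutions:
 h(a) = C1 + exp(-4*a)/4


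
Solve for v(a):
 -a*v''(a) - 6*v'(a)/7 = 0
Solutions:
 v(a) = C1 + C2*a^(1/7)


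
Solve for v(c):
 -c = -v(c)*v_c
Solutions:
 v(c) = -sqrt(C1 + c^2)
 v(c) = sqrt(C1 + c^2)


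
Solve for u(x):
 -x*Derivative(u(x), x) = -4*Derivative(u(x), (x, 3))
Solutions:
 u(x) = C1 + Integral(C2*airyai(2^(1/3)*x/2) + C3*airybi(2^(1/3)*x/2), x)


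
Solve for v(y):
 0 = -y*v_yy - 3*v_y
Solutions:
 v(y) = C1 + C2/y^2


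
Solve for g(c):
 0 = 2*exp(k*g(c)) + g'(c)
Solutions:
 g(c) = Piecewise((log(1/(C1*k + 2*c*k))/k, Ne(k, 0)), (nan, True))
 g(c) = Piecewise((C1 - 2*c, Eq(k, 0)), (nan, True))


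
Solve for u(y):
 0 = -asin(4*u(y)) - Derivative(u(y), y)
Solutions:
 Integral(1/asin(4*_y), (_y, u(y))) = C1 - y


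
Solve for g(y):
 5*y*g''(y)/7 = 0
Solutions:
 g(y) = C1 + C2*y


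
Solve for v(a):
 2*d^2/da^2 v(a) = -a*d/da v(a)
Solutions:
 v(a) = C1 + C2*erf(a/2)


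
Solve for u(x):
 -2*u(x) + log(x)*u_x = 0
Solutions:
 u(x) = C1*exp(2*li(x))


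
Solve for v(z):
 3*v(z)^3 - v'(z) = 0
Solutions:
 v(z) = -sqrt(2)*sqrt(-1/(C1 + 3*z))/2
 v(z) = sqrt(2)*sqrt(-1/(C1 + 3*z))/2


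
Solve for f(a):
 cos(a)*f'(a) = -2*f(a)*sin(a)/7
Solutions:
 f(a) = C1*cos(a)^(2/7)


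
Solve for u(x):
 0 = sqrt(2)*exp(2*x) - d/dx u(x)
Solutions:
 u(x) = C1 + sqrt(2)*exp(2*x)/2


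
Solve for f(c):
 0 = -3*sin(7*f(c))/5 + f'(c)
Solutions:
 -3*c/5 + log(cos(7*f(c)) - 1)/14 - log(cos(7*f(c)) + 1)/14 = C1


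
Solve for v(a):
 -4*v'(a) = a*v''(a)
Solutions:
 v(a) = C1 + C2/a^3


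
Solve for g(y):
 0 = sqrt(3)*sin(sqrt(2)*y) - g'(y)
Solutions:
 g(y) = C1 - sqrt(6)*cos(sqrt(2)*y)/2


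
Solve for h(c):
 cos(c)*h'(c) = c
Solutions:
 h(c) = C1 + Integral(c/cos(c), c)


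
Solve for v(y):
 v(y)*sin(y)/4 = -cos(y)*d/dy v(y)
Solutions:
 v(y) = C1*cos(y)^(1/4)


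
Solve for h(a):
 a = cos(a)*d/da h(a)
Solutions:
 h(a) = C1 + Integral(a/cos(a), a)


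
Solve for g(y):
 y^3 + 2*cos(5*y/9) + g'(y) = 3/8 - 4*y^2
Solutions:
 g(y) = C1 - y^4/4 - 4*y^3/3 + 3*y/8 - 18*sin(5*y/9)/5


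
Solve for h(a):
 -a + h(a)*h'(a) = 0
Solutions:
 h(a) = -sqrt(C1 + a^2)
 h(a) = sqrt(C1 + a^2)


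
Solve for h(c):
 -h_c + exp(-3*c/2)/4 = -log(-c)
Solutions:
 h(c) = C1 + c*log(-c) - c - exp(-3*c/2)/6


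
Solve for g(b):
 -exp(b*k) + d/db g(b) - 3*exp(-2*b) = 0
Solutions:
 g(b) = C1 - 3*exp(-2*b)/2 + exp(b*k)/k


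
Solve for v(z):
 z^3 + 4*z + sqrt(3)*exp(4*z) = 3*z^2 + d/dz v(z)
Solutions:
 v(z) = C1 + z^4/4 - z^3 + 2*z^2 + sqrt(3)*exp(4*z)/4


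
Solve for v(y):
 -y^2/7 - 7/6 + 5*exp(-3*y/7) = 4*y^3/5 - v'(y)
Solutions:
 v(y) = C1 + y^4/5 + y^3/21 + 7*y/6 + 35*exp(-3*y/7)/3


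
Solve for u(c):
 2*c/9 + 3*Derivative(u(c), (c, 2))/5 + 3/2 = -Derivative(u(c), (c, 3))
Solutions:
 u(c) = C1 + C2*c + C3*exp(-3*c/5) - 5*c^3/81 - 305*c^2/324


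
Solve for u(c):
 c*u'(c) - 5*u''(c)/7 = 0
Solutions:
 u(c) = C1 + C2*erfi(sqrt(70)*c/10)


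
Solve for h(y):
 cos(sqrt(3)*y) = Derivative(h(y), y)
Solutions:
 h(y) = C1 + sqrt(3)*sin(sqrt(3)*y)/3


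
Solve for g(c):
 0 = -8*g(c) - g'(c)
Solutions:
 g(c) = C1*exp(-8*c)


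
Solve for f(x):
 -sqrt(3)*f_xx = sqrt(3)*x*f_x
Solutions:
 f(x) = C1 + C2*erf(sqrt(2)*x/2)


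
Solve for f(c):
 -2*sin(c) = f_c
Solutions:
 f(c) = C1 + 2*cos(c)


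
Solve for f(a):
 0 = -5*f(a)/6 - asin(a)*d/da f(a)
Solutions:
 f(a) = C1*exp(-5*Integral(1/asin(a), a)/6)


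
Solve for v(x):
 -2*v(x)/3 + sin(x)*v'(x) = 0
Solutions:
 v(x) = C1*(cos(x) - 1)^(1/3)/(cos(x) + 1)^(1/3)


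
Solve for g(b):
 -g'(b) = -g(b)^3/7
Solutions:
 g(b) = -sqrt(14)*sqrt(-1/(C1 + b))/2
 g(b) = sqrt(14)*sqrt(-1/(C1 + b))/2


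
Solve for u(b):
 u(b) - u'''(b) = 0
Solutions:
 u(b) = C3*exp(b) + (C1*sin(sqrt(3)*b/2) + C2*cos(sqrt(3)*b/2))*exp(-b/2)


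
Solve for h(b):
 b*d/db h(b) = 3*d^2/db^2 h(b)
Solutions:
 h(b) = C1 + C2*erfi(sqrt(6)*b/6)


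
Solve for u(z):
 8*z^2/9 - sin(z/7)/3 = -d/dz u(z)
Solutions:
 u(z) = C1 - 8*z^3/27 - 7*cos(z/7)/3


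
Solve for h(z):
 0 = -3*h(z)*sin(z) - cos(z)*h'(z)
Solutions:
 h(z) = C1*cos(z)^3


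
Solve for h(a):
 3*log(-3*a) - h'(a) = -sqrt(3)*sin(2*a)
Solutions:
 h(a) = C1 + 3*a*log(-a) - 3*a + 3*a*log(3) - sqrt(3)*cos(2*a)/2


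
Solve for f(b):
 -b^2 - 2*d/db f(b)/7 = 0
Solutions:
 f(b) = C1 - 7*b^3/6


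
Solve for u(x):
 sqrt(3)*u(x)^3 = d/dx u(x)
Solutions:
 u(x) = -sqrt(2)*sqrt(-1/(C1 + sqrt(3)*x))/2
 u(x) = sqrt(2)*sqrt(-1/(C1 + sqrt(3)*x))/2


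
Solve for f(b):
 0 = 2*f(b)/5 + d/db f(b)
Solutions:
 f(b) = C1*exp(-2*b/5)


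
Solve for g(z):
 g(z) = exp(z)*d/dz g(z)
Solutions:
 g(z) = C1*exp(-exp(-z))


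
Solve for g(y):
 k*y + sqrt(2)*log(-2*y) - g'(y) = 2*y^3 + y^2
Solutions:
 g(y) = C1 + k*y^2/2 - y^4/2 - y^3/3 + sqrt(2)*y*log(-y) + sqrt(2)*y*(-1 + log(2))


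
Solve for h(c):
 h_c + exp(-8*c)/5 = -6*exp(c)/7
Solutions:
 h(c) = C1 - 6*exp(c)/7 + exp(-8*c)/40


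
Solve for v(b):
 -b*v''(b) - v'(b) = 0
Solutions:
 v(b) = C1 + C2*log(b)


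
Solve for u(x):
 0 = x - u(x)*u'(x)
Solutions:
 u(x) = -sqrt(C1 + x^2)
 u(x) = sqrt(C1 + x^2)


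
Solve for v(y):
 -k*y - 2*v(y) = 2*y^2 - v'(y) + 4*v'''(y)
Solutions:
 v(y) = C1*exp(3^(1/3)*y*(3^(1/3)/(sqrt(321) + 18)^(1/3) + (sqrt(321) + 18)^(1/3))/12)*sin(3^(1/6)*y*(-3^(2/3)*(sqrt(321) + 18)^(1/3) + 3/(sqrt(321) + 18)^(1/3))/12) + C2*exp(3^(1/3)*y*(3^(1/3)/(sqrt(321) + 18)^(1/3) + (sqrt(321) + 18)^(1/3))/12)*cos(3^(1/6)*y*(-3^(2/3)*(sqrt(321) + 18)^(1/3) + 3/(sqrt(321) + 18)^(1/3))/12) + C3*exp(-3^(1/3)*y*(3^(1/3)/(sqrt(321) + 18)^(1/3) + (sqrt(321) + 18)^(1/3))/6) - k*y/2 - k/4 - y^2 - y - 1/2


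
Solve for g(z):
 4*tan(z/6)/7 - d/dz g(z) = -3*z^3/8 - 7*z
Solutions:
 g(z) = C1 + 3*z^4/32 + 7*z^2/2 - 24*log(cos(z/6))/7


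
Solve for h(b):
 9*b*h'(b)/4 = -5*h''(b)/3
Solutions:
 h(b) = C1 + C2*erf(3*sqrt(30)*b/20)


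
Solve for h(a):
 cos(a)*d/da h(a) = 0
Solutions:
 h(a) = C1


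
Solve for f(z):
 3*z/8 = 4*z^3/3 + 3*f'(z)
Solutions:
 f(z) = C1 - z^4/9 + z^2/16


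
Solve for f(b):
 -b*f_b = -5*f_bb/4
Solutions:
 f(b) = C1 + C2*erfi(sqrt(10)*b/5)


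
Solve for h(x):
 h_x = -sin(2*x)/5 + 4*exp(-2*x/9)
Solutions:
 h(x) = C1 + cos(2*x)/10 - 18*exp(-2*x/9)


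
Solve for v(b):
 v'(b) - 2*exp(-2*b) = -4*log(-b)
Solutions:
 v(b) = C1 - 4*b*log(-b) + 4*b - exp(-2*b)


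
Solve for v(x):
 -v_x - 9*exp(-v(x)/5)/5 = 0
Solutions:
 v(x) = 5*log(C1 - 9*x/25)


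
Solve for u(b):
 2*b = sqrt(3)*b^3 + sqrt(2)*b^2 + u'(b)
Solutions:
 u(b) = C1 - sqrt(3)*b^4/4 - sqrt(2)*b^3/3 + b^2


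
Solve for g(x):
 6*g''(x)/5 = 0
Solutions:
 g(x) = C1 + C2*x


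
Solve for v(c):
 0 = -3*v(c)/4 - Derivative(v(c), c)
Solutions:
 v(c) = C1*exp(-3*c/4)


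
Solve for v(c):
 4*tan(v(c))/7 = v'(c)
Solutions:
 v(c) = pi - asin(C1*exp(4*c/7))
 v(c) = asin(C1*exp(4*c/7))


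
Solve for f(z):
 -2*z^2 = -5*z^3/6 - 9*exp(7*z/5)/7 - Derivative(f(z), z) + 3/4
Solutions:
 f(z) = C1 - 5*z^4/24 + 2*z^3/3 + 3*z/4 - 45*exp(7*z/5)/49


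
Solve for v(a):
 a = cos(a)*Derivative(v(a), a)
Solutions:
 v(a) = C1 + Integral(a/cos(a), a)


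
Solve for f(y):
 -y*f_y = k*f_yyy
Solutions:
 f(y) = C1 + Integral(C2*airyai(y*(-1/k)^(1/3)) + C3*airybi(y*(-1/k)^(1/3)), y)


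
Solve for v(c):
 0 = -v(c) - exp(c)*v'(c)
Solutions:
 v(c) = C1*exp(exp(-c))


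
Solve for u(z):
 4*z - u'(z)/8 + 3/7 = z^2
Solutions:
 u(z) = C1 - 8*z^3/3 + 16*z^2 + 24*z/7


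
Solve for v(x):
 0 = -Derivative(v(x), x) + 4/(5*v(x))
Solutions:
 v(x) = -sqrt(C1 + 40*x)/5
 v(x) = sqrt(C1 + 40*x)/5


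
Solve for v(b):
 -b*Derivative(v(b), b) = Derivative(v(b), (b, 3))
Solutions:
 v(b) = C1 + Integral(C2*airyai(-b) + C3*airybi(-b), b)


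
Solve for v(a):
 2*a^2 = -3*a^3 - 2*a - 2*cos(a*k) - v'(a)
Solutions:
 v(a) = C1 - 3*a^4/4 - 2*a^3/3 - a^2 - 2*sin(a*k)/k


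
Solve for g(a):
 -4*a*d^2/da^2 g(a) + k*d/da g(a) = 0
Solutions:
 g(a) = C1 + a^(re(k)/4 + 1)*(C2*sin(log(a)*Abs(im(k))/4) + C3*cos(log(a)*im(k)/4))


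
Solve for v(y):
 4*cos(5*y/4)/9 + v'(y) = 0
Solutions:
 v(y) = C1 - 16*sin(5*y/4)/45


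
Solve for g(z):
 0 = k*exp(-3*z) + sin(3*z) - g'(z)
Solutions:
 g(z) = C1 - k*exp(-3*z)/3 - cos(3*z)/3


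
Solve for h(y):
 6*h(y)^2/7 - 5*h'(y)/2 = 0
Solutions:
 h(y) = -35/(C1 + 12*y)


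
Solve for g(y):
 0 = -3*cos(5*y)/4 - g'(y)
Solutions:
 g(y) = C1 - 3*sin(5*y)/20


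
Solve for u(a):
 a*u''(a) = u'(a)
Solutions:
 u(a) = C1 + C2*a^2


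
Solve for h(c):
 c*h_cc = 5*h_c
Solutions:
 h(c) = C1 + C2*c^6


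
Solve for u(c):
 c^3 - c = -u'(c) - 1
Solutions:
 u(c) = C1 - c^4/4 + c^2/2 - c


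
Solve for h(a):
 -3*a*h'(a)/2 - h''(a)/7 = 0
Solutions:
 h(a) = C1 + C2*erf(sqrt(21)*a/2)


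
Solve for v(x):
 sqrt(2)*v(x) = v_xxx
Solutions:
 v(x) = C3*exp(2^(1/6)*x) + (C1*sin(2^(1/6)*sqrt(3)*x/2) + C2*cos(2^(1/6)*sqrt(3)*x/2))*exp(-2^(1/6)*x/2)


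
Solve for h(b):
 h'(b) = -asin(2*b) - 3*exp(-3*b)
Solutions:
 h(b) = C1 - b*asin(2*b) - sqrt(1 - 4*b^2)/2 + exp(-3*b)


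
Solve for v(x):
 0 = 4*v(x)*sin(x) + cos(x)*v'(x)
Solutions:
 v(x) = C1*cos(x)^4


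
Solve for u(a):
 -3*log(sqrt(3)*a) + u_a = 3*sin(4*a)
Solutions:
 u(a) = C1 + 3*a*log(a) - 3*a + 3*a*log(3)/2 - 3*cos(4*a)/4


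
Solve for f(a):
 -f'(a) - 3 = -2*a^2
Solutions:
 f(a) = C1 + 2*a^3/3 - 3*a


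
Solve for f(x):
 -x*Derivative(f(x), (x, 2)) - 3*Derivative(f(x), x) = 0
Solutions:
 f(x) = C1 + C2/x^2


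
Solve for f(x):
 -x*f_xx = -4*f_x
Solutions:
 f(x) = C1 + C2*x^5


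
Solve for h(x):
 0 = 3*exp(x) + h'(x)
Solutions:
 h(x) = C1 - 3*exp(x)


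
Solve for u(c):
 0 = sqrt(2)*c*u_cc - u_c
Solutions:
 u(c) = C1 + C2*c^(sqrt(2)/2 + 1)


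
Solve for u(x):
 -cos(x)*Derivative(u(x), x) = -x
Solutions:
 u(x) = C1 + Integral(x/cos(x), x)


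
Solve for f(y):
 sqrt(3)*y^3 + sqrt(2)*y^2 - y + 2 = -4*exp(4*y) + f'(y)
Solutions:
 f(y) = C1 + sqrt(3)*y^4/4 + sqrt(2)*y^3/3 - y^2/2 + 2*y + exp(4*y)


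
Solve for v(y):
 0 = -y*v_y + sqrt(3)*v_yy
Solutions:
 v(y) = C1 + C2*erfi(sqrt(2)*3^(3/4)*y/6)


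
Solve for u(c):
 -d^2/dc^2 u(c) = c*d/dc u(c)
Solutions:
 u(c) = C1 + C2*erf(sqrt(2)*c/2)


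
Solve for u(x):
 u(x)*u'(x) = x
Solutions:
 u(x) = -sqrt(C1 + x^2)
 u(x) = sqrt(C1 + x^2)


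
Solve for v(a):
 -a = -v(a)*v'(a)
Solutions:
 v(a) = -sqrt(C1 + a^2)
 v(a) = sqrt(C1 + a^2)


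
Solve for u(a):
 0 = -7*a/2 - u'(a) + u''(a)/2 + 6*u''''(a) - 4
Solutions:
 u(a) = C1 + C4*exp(a/2) - 7*a^2/4 - 23*a/4 + (C2*sin(sqrt(39)*a/12) + C3*cos(sqrt(39)*a/12))*exp(-a/4)


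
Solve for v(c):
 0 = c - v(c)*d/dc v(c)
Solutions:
 v(c) = -sqrt(C1 + c^2)
 v(c) = sqrt(C1 + c^2)


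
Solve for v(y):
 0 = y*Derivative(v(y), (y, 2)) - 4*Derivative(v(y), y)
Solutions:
 v(y) = C1 + C2*y^5


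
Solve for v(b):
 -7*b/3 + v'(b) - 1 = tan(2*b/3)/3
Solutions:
 v(b) = C1 + 7*b^2/6 + b - log(cos(2*b/3))/2


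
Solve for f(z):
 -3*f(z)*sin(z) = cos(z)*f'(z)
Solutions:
 f(z) = C1*cos(z)^3


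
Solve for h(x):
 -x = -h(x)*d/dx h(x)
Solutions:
 h(x) = -sqrt(C1 + x^2)
 h(x) = sqrt(C1 + x^2)


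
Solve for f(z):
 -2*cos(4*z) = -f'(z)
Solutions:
 f(z) = C1 + sin(4*z)/2


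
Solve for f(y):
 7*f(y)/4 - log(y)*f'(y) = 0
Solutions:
 f(y) = C1*exp(7*li(y)/4)


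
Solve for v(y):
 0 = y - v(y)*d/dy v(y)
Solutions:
 v(y) = -sqrt(C1 + y^2)
 v(y) = sqrt(C1 + y^2)


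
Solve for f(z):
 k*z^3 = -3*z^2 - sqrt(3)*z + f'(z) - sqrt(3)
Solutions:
 f(z) = C1 + k*z^4/4 + z^3 + sqrt(3)*z^2/2 + sqrt(3)*z


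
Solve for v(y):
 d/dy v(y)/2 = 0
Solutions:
 v(y) = C1


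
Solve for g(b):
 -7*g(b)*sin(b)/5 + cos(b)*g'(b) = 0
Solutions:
 g(b) = C1/cos(b)^(7/5)


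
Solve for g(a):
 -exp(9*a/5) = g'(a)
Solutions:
 g(a) = C1 - 5*exp(9*a/5)/9


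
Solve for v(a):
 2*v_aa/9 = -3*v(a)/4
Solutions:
 v(a) = C1*sin(3*sqrt(6)*a/4) + C2*cos(3*sqrt(6)*a/4)


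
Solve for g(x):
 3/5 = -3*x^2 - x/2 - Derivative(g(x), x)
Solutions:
 g(x) = C1 - x^3 - x^2/4 - 3*x/5


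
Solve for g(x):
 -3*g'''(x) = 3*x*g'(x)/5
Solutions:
 g(x) = C1 + Integral(C2*airyai(-5^(2/3)*x/5) + C3*airybi(-5^(2/3)*x/5), x)


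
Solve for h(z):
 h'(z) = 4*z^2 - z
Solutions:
 h(z) = C1 + 4*z^3/3 - z^2/2


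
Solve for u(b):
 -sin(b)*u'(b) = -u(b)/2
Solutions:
 u(b) = C1*(cos(b) - 1)^(1/4)/(cos(b) + 1)^(1/4)


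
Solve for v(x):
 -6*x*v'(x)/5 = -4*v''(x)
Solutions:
 v(x) = C1 + C2*erfi(sqrt(15)*x/10)


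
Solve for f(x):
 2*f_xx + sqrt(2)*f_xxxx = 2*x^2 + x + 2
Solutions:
 f(x) = C1 + C2*x + C3*sin(2^(1/4)*x) + C4*cos(2^(1/4)*x) + x^4/12 + x^3/12 + x^2*(1 - sqrt(2))/2


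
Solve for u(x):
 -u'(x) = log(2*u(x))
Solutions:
 Integral(1/(log(_y) + log(2)), (_y, u(x))) = C1 - x


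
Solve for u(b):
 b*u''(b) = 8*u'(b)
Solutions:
 u(b) = C1 + C2*b^9


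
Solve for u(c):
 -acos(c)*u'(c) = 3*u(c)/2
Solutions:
 u(c) = C1*exp(-3*Integral(1/acos(c), c)/2)


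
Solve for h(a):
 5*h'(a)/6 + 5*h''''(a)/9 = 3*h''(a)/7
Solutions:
 h(a) = C1 + C2*exp(210^(1/3)*a*(6*210^(1/3)/(sqrt(1455265) + 1225)^(1/3) + (sqrt(1455265) + 1225)^(1/3))/140)*sin(3^(1/6)*70^(1/3)*a*(-3^(2/3)*(sqrt(1455265) + 1225)^(1/3) + 18*70^(1/3)/(sqrt(1455265) + 1225)^(1/3))/140) + C3*exp(210^(1/3)*a*(6*210^(1/3)/(sqrt(1455265) + 1225)^(1/3) + (sqrt(1455265) + 1225)^(1/3))/140)*cos(3^(1/6)*70^(1/3)*a*(-3^(2/3)*(sqrt(1455265) + 1225)^(1/3) + 18*70^(1/3)/(sqrt(1455265) + 1225)^(1/3))/140) + C4*exp(-210^(1/3)*a*(6*210^(1/3)/(sqrt(1455265) + 1225)^(1/3) + (sqrt(1455265) + 1225)^(1/3))/70)


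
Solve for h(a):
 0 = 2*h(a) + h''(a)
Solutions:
 h(a) = C1*sin(sqrt(2)*a) + C2*cos(sqrt(2)*a)


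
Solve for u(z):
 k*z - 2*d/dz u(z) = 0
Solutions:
 u(z) = C1 + k*z^2/4


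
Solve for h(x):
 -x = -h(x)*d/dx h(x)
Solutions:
 h(x) = -sqrt(C1 + x^2)
 h(x) = sqrt(C1 + x^2)


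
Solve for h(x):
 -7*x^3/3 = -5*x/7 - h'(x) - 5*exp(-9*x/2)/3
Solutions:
 h(x) = C1 + 7*x^4/12 - 5*x^2/14 + 10*exp(-9*x/2)/27


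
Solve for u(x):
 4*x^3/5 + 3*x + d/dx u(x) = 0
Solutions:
 u(x) = C1 - x^4/5 - 3*x^2/2


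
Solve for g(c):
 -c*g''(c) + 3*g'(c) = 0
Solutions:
 g(c) = C1 + C2*c^4


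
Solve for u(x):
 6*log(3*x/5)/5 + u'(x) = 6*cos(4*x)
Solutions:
 u(x) = C1 - 6*x*log(x)/5 - 6*x*log(3)/5 + 6*x/5 + 6*x*log(5)/5 + 3*sin(4*x)/2


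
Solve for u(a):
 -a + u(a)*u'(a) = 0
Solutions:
 u(a) = -sqrt(C1 + a^2)
 u(a) = sqrt(C1 + a^2)


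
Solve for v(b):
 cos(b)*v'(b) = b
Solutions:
 v(b) = C1 + Integral(b/cos(b), b)


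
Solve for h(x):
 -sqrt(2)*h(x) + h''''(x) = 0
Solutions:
 h(x) = C1*exp(-2^(1/8)*x) + C2*exp(2^(1/8)*x) + C3*sin(2^(1/8)*x) + C4*cos(2^(1/8)*x)


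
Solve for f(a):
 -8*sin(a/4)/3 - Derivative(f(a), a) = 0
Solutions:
 f(a) = C1 + 32*cos(a/4)/3


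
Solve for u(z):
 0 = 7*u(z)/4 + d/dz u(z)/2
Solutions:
 u(z) = C1*exp(-7*z/2)


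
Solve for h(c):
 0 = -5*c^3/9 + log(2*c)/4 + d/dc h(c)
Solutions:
 h(c) = C1 + 5*c^4/36 - c*log(c)/4 - c*log(2)/4 + c/4


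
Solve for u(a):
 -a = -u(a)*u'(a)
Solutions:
 u(a) = -sqrt(C1 + a^2)
 u(a) = sqrt(C1 + a^2)


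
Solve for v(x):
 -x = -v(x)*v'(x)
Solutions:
 v(x) = -sqrt(C1 + x^2)
 v(x) = sqrt(C1 + x^2)


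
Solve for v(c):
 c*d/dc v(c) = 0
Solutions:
 v(c) = C1


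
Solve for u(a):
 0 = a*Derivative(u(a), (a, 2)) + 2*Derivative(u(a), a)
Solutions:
 u(a) = C1 + C2/a


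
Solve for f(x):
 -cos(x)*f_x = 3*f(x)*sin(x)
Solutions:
 f(x) = C1*cos(x)^3


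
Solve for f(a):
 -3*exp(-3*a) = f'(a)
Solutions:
 f(a) = C1 + exp(-3*a)


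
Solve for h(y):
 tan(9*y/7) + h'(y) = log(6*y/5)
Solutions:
 h(y) = C1 + y*log(y) - y*log(5) - y + y*log(6) + 7*log(cos(9*y/7))/9


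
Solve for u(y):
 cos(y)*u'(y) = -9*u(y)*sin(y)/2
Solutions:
 u(y) = C1*cos(y)^(9/2)


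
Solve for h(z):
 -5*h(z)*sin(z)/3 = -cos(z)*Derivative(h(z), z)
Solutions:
 h(z) = C1/cos(z)^(5/3)


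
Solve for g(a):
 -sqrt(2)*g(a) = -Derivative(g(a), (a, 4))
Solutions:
 g(a) = C1*exp(-2^(1/8)*a) + C2*exp(2^(1/8)*a) + C3*sin(2^(1/8)*a) + C4*cos(2^(1/8)*a)


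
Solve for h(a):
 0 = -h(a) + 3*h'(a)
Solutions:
 h(a) = C1*exp(a/3)


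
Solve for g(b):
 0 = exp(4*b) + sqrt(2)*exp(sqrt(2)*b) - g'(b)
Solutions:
 g(b) = C1 + exp(4*b)/4 + exp(sqrt(2)*b)


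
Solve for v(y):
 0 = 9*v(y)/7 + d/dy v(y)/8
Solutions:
 v(y) = C1*exp(-72*y/7)


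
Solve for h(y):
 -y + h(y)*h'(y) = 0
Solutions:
 h(y) = -sqrt(C1 + y^2)
 h(y) = sqrt(C1 + y^2)


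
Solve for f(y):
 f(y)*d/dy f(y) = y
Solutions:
 f(y) = -sqrt(C1 + y^2)
 f(y) = sqrt(C1 + y^2)


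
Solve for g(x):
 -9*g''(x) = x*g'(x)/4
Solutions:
 g(x) = C1 + C2*erf(sqrt(2)*x/12)


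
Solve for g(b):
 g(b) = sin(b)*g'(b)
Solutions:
 g(b) = C1*sqrt(cos(b) - 1)/sqrt(cos(b) + 1)


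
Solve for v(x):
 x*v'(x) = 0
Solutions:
 v(x) = C1


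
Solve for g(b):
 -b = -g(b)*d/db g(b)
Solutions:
 g(b) = -sqrt(C1 + b^2)
 g(b) = sqrt(C1 + b^2)


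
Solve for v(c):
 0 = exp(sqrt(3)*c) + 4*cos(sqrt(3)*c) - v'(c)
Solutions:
 v(c) = C1 + sqrt(3)*exp(sqrt(3)*c)/3 + 4*sqrt(3)*sin(sqrt(3)*c)/3


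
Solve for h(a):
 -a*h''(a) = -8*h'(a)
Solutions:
 h(a) = C1 + C2*a^9


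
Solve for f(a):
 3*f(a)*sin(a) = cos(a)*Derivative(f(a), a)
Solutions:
 f(a) = C1/cos(a)^3


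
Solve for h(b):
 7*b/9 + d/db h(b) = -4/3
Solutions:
 h(b) = C1 - 7*b^2/18 - 4*b/3


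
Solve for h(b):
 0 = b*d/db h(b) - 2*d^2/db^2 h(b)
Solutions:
 h(b) = C1 + C2*erfi(b/2)


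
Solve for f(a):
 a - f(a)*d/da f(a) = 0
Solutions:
 f(a) = -sqrt(C1 + a^2)
 f(a) = sqrt(C1 + a^2)


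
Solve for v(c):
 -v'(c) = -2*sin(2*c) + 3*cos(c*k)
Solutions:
 v(c) = C1 - cos(2*c) - 3*sin(c*k)/k


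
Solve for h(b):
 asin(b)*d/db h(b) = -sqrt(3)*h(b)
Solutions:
 h(b) = C1*exp(-sqrt(3)*Integral(1/asin(b), b))


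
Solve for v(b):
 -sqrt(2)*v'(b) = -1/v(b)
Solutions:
 v(b) = -sqrt(C1 + sqrt(2)*b)
 v(b) = sqrt(C1 + sqrt(2)*b)


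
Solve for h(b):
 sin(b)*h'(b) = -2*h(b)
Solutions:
 h(b) = C1*(cos(b) + 1)/(cos(b) - 1)


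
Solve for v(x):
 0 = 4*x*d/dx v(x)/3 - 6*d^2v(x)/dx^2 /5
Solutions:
 v(x) = C1 + C2*erfi(sqrt(5)*x/3)


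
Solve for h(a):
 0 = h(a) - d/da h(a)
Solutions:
 h(a) = C1*exp(a)


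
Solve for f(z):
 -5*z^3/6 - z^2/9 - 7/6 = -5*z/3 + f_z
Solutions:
 f(z) = C1 - 5*z^4/24 - z^3/27 + 5*z^2/6 - 7*z/6


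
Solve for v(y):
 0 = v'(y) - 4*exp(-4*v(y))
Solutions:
 v(y) = log(-I*(C1 + 16*y)^(1/4))
 v(y) = log(I*(C1 + 16*y)^(1/4))
 v(y) = log(-(C1 + 16*y)^(1/4))
 v(y) = log(C1 + 16*y)/4


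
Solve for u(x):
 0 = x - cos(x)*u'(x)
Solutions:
 u(x) = C1 + Integral(x/cos(x), x)


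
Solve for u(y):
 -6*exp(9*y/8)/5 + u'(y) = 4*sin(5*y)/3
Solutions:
 u(y) = C1 + 16*exp(9*y/8)/15 - 4*cos(5*y)/15


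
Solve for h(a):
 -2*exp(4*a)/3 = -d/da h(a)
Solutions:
 h(a) = C1 + exp(4*a)/6


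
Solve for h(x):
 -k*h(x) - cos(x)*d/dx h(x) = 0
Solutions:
 h(x) = C1*exp(k*(log(sin(x) - 1) - log(sin(x) + 1))/2)


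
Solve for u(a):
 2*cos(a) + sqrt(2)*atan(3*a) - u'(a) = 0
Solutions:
 u(a) = C1 + sqrt(2)*(a*atan(3*a) - log(9*a^2 + 1)/6) + 2*sin(a)


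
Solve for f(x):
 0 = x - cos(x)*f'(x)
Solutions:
 f(x) = C1 + Integral(x/cos(x), x)


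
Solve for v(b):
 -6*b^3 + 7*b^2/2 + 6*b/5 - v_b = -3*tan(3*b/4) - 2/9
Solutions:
 v(b) = C1 - 3*b^4/2 + 7*b^3/6 + 3*b^2/5 + 2*b/9 - 4*log(cos(3*b/4))


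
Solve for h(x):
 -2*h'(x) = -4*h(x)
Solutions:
 h(x) = C1*exp(2*x)


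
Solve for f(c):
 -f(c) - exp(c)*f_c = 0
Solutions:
 f(c) = C1*exp(exp(-c))


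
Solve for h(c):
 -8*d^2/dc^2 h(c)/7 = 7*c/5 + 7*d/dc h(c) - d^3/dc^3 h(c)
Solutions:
 h(c) = C1 + C2*exp(c*(4 - sqrt(359))/7) + C3*exp(c*(4 + sqrt(359))/7) - c^2/10 + 8*c/245


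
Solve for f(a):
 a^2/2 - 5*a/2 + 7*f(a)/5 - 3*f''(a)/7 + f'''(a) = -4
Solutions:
 f(a) = C1*exp(a*(10*10^(1/3)/(49*sqrt(2381) + 2391)^(1/3) + 20 + 10^(2/3)*(49*sqrt(2381) + 2391)^(1/3))/140)*sin(10^(1/3)*sqrt(3)*a*(-10^(1/3)*(49*sqrt(2381) + 2391)^(1/3) + 10/(49*sqrt(2381) + 2391)^(1/3))/140) + C2*exp(a*(10*10^(1/3)/(49*sqrt(2381) + 2391)^(1/3) + 20 + 10^(2/3)*(49*sqrt(2381) + 2391)^(1/3))/140)*cos(10^(1/3)*sqrt(3)*a*(-10^(1/3)*(49*sqrt(2381) + 2391)^(1/3) + 10/(49*sqrt(2381) + 2391)^(1/3))/140) + C3*exp(a*(-10^(2/3)*(49*sqrt(2381) + 2391)^(1/3) - 10*10^(1/3)/(49*sqrt(2381) + 2391)^(1/3) + 10)/70) - 5*a^2/14 + 25*a/14 - 1055/343


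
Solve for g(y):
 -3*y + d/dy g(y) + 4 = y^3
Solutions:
 g(y) = C1 + y^4/4 + 3*y^2/2 - 4*y


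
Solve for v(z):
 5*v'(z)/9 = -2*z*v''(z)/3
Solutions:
 v(z) = C1 + C2*z^(1/6)


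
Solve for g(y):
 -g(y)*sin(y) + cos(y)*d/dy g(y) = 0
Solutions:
 g(y) = C1/cos(y)


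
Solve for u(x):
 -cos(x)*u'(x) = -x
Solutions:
 u(x) = C1 + Integral(x/cos(x), x)


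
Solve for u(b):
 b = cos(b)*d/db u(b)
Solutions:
 u(b) = C1 + Integral(b/cos(b), b)


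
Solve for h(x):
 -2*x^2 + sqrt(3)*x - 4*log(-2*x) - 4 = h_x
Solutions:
 h(x) = C1 - 2*x^3/3 + sqrt(3)*x^2/2 - 4*x*log(-x) - 4*x*log(2)


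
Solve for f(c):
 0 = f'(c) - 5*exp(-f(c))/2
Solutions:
 f(c) = log(C1 + 5*c/2)


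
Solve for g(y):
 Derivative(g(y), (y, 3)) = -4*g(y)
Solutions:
 g(y) = C3*exp(-2^(2/3)*y) + (C1*sin(2^(2/3)*sqrt(3)*y/2) + C2*cos(2^(2/3)*sqrt(3)*y/2))*exp(2^(2/3)*y/2)


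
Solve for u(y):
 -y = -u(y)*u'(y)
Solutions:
 u(y) = -sqrt(C1 + y^2)
 u(y) = sqrt(C1 + y^2)


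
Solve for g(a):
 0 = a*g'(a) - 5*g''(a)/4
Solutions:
 g(a) = C1 + C2*erfi(sqrt(10)*a/5)


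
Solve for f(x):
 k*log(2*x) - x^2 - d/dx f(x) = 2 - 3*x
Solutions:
 f(x) = C1 + k*x*log(x) - k*x + k*x*log(2) - x^3/3 + 3*x^2/2 - 2*x


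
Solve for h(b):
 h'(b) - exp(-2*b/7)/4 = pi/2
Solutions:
 h(b) = C1 + pi*b/2 - 7*exp(-2*b/7)/8


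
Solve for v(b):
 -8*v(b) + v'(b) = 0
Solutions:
 v(b) = C1*exp(8*b)


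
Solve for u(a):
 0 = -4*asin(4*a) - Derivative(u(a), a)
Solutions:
 u(a) = C1 - 4*a*asin(4*a) - sqrt(1 - 16*a^2)


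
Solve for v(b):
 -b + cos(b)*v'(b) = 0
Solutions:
 v(b) = C1 + Integral(b/cos(b), b)


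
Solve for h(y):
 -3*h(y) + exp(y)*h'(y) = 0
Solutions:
 h(y) = C1*exp(-3*exp(-y))


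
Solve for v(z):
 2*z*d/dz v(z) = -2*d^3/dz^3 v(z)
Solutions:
 v(z) = C1 + Integral(C2*airyai(-z) + C3*airybi(-z), z)


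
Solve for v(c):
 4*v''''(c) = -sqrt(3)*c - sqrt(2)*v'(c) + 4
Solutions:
 v(c) = C1 + C4*exp(-sqrt(2)*c/2) - sqrt(6)*c^2/4 + 2*sqrt(2)*c + (C2*sin(sqrt(6)*c/4) + C3*cos(sqrt(6)*c/4))*exp(sqrt(2)*c/4)


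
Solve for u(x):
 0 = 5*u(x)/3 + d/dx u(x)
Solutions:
 u(x) = C1*exp(-5*x/3)


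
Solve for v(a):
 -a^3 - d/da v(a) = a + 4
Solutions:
 v(a) = C1 - a^4/4 - a^2/2 - 4*a


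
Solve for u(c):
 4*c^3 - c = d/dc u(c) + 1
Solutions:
 u(c) = C1 + c^4 - c^2/2 - c


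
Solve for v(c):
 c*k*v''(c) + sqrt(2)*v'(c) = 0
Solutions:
 v(c) = C1 + c^(((re(k) - sqrt(2))*re(k) + im(k)^2)/(re(k)^2 + im(k)^2))*(C2*sin(sqrt(2)*log(c)*Abs(im(k))/(re(k)^2 + im(k)^2)) + C3*cos(sqrt(2)*log(c)*im(k)/(re(k)^2 + im(k)^2)))


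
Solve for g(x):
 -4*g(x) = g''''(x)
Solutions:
 g(x) = (C1*sin(x) + C2*cos(x))*exp(-x) + (C3*sin(x) + C4*cos(x))*exp(x)


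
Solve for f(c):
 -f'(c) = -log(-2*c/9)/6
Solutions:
 f(c) = C1 + c*log(-c)/6 + c*(-2*log(3) - 1 + log(2))/6


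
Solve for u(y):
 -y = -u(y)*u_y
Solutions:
 u(y) = -sqrt(C1 + y^2)
 u(y) = sqrt(C1 + y^2)


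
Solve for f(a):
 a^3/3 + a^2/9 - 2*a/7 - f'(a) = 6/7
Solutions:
 f(a) = C1 + a^4/12 + a^3/27 - a^2/7 - 6*a/7


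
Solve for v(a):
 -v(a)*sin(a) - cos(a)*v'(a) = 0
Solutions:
 v(a) = C1*cos(a)


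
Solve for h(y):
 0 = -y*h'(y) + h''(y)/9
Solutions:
 h(y) = C1 + C2*erfi(3*sqrt(2)*y/2)


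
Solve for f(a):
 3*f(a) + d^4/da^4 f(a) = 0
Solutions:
 f(a) = (C1*sin(sqrt(2)*3^(1/4)*a/2) + C2*cos(sqrt(2)*3^(1/4)*a/2))*exp(-sqrt(2)*3^(1/4)*a/2) + (C3*sin(sqrt(2)*3^(1/4)*a/2) + C4*cos(sqrt(2)*3^(1/4)*a/2))*exp(sqrt(2)*3^(1/4)*a/2)


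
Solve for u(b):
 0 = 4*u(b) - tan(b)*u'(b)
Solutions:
 u(b) = C1*sin(b)^4


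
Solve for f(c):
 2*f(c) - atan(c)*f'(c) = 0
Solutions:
 f(c) = C1*exp(2*Integral(1/atan(c), c))


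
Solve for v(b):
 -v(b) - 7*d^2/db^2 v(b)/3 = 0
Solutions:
 v(b) = C1*sin(sqrt(21)*b/7) + C2*cos(sqrt(21)*b/7)


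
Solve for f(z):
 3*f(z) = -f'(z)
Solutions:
 f(z) = C1*exp(-3*z)


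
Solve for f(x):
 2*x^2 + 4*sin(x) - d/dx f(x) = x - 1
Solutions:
 f(x) = C1 + 2*x^3/3 - x^2/2 + x - 4*cos(x)


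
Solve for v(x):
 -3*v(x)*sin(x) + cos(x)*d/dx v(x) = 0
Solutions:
 v(x) = C1/cos(x)^3


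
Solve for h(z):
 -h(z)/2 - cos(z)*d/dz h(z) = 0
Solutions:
 h(z) = C1*(sin(z) - 1)^(1/4)/(sin(z) + 1)^(1/4)


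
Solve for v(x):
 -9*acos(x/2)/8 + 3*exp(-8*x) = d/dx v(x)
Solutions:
 v(x) = C1 - 9*x*acos(x/2)/8 + 9*sqrt(4 - x^2)/8 - 3*exp(-8*x)/8


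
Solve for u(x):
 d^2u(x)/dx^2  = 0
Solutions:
 u(x) = C1 + C2*x


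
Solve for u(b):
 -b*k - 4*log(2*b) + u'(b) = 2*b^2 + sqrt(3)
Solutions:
 u(b) = C1 + 2*b^3/3 + b^2*k/2 + 4*b*log(b) - 4*b + sqrt(3)*b + b*log(16)


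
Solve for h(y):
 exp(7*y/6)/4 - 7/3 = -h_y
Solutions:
 h(y) = C1 + 7*y/3 - 3*exp(7*y/6)/14


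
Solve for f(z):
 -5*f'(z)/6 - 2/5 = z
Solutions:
 f(z) = C1 - 3*z^2/5 - 12*z/25


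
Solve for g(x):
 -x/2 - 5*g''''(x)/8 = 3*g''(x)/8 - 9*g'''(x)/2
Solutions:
 g(x) = C1 + C2*x + C3*exp(x*(18 - sqrt(309))/5) + C4*exp(x*(sqrt(309) + 18)/5) - 2*x^3/9 - 8*x^2


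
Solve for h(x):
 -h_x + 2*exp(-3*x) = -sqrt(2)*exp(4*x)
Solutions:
 h(x) = C1 + sqrt(2)*exp(4*x)/4 - 2*exp(-3*x)/3


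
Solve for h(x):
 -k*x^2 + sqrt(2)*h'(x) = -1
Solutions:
 h(x) = C1 + sqrt(2)*k*x^3/6 - sqrt(2)*x/2


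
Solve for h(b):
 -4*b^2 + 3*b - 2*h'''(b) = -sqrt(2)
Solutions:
 h(b) = C1 + C2*b + C3*b^2 - b^5/30 + b^4/16 + sqrt(2)*b^3/12


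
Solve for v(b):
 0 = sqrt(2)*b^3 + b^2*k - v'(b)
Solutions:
 v(b) = C1 + sqrt(2)*b^4/4 + b^3*k/3


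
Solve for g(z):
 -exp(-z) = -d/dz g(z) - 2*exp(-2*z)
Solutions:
 g(z) = C1 - exp(-z) + exp(-2*z)


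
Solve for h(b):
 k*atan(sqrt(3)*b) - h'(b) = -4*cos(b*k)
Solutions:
 h(b) = C1 + k*(b*atan(sqrt(3)*b) - sqrt(3)*log(3*b^2 + 1)/6) + 4*Piecewise((sin(b*k)/k, Ne(k, 0)), (b, True))


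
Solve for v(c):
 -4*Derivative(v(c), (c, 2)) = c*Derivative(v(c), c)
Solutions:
 v(c) = C1 + C2*erf(sqrt(2)*c/4)


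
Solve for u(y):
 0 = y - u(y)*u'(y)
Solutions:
 u(y) = -sqrt(C1 + y^2)
 u(y) = sqrt(C1 + y^2)


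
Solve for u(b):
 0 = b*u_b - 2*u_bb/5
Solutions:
 u(b) = C1 + C2*erfi(sqrt(5)*b/2)


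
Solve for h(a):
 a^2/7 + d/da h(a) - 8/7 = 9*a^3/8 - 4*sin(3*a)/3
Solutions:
 h(a) = C1 + 9*a^4/32 - a^3/21 + 8*a/7 + 4*cos(3*a)/9


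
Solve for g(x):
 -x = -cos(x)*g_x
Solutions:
 g(x) = C1 + Integral(x/cos(x), x)


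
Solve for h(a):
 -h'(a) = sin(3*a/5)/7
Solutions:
 h(a) = C1 + 5*cos(3*a/5)/21


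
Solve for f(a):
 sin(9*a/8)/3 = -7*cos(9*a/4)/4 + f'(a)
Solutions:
 f(a) = C1 + 7*sin(9*a/4)/9 - 8*cos(9*a/8)/27


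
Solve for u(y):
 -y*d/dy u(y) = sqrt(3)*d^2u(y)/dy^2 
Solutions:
 u(y) = C1 + C2*erf(sqrt(2)*3^(3/4)*y/6)


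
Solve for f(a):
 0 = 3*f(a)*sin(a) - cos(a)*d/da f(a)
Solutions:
 f(a) = C1/cos(a)^3


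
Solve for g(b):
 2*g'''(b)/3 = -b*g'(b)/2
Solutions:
 g(b) = C1 + Integral(C2*airyai(-6^(1/3)*b/2) + C3*airybi(-6^(1/3)*b/2), b)


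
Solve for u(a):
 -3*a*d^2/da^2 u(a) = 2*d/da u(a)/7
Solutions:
 u(a) = C1 + C2*a^(19/21)


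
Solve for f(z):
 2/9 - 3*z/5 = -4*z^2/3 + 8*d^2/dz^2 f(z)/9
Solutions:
 f(z) = C1 + C2*z + z^4/8 - 9*z^3/80 + z^2/8


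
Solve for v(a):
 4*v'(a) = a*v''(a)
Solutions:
 v(a) = C1 + C2*a^5


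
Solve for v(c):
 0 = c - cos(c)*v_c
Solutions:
 v(c) = C1 + Integral(c/cos(c), c)


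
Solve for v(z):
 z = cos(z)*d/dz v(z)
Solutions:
 v(z) = C1 + Integral(z/cos(z), z)


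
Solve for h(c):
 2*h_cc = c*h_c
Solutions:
 h(c) = C1 + C2*erfi(c/2)


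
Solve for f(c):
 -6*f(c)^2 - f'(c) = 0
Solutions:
 f(c) = 1/(C1 + 6*c)


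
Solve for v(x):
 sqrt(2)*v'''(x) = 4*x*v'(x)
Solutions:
 v(x) = C1 + Integral(C2*airyai(sqrt(2)*x) + C3*airybi(sqrt(2)*x), x)
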